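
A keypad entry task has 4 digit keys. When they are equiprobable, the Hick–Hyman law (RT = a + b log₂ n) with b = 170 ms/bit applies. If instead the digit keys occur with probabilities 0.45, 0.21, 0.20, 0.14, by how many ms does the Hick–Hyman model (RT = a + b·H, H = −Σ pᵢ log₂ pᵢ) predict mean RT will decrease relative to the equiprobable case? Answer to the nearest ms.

25 ms

Equiprobable entropy H₀ = log₂ 4 = 2.0000 bits.
Skewed entropy H = −Σ pᵢ log₂ pᵢ = 1.8527 bits.
ΔRT = b·(H₀ − H) = 170 × 0.1473 = 25.04 ms.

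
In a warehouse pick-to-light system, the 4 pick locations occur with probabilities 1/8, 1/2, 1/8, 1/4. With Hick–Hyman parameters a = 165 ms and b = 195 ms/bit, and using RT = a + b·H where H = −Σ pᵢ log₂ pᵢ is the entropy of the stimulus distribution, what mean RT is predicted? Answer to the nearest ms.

506 ms

Each term −pᵢ log₂ pᵢ: 0.125·3 + 0.5·1 + 0.125·3 + 0.25·2; summed, H = 1.750 bits.
Mean RT = a + bH = 165 + 195·1.750 = 506.25 ms.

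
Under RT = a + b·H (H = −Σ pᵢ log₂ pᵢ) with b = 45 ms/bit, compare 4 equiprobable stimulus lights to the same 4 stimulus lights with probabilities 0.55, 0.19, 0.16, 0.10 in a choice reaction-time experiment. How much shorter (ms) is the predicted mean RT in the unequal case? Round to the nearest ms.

Equiprobable entropy H₀ = log₂ 4 = 2.0000 bits.
Skewed entropy H = −Σ pᵢ log₂ pᵢ = 1.6848 bits.
ΔRT = b·(H₀ − H) = 45 × 0.3152 = 14.18 ms.

14 ms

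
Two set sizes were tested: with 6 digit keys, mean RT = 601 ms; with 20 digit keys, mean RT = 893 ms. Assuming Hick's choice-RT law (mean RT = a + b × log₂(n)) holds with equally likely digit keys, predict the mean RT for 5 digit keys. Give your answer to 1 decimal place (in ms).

RT is linear in log₂ n, so two points fix the line:
  b = (893 − 601) / (log₂ 20 − log₂ 6) = 292 / (4.3219 − 2.5850) = 168.109 ms/bit
  a = 601 − 168.109 × 2.5850 = 166.444 ms
Then RT(5) = 166.444 + 168.109 × log₂ 5 = 166.444 + 168.109 × 2.3219 ≈ 556.781 ms.

556.8 ms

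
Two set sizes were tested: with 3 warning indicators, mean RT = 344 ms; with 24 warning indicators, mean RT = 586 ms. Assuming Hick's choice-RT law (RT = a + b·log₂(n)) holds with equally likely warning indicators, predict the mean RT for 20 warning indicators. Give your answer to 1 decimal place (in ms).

564.8 ms

Fit slope and intercept:
  b = (586 − 344) / (log₂ 24 − log₂ 3) = 242 / (4.5850 − 1.5850) = 80.667 ms/bit
  a = 344 − 80.667 × 1.5850 = 216.146 ms
Then RT(20) = 216.146 + 80.667 × log₂ 20 = 216.146 + 80.667 × 4.3219 ≈ 564.782 ms.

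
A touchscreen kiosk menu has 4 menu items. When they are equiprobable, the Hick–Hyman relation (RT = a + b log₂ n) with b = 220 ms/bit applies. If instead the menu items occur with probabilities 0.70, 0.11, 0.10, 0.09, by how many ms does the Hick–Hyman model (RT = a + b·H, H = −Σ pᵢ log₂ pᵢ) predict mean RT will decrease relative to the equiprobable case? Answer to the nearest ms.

142 ms

Equiprobable entropy H₀ = log₂ 4 = 2.0000 bits.
Skewed entropy H = −Σ pᵢ log₂ pᵢ = 1.3553 bits.
ΔRT = b·(H₀ − H) = 220 × 0.6447 = 141.83 ms.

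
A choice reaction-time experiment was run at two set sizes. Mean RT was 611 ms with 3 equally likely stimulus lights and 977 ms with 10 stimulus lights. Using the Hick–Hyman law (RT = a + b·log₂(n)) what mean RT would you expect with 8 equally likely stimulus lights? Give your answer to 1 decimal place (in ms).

With log₂ n on the abscissa the relation is linear; from the two conditions:
  b = (977 − 611) / (log₂ 10 − log₂ 3) = 366 / (3.3219 − 1.5850) = 210.712 ms/bit
  a = 611 − 210.712 × 1.5850 = 277.029 ms
Then RT(8) = 277.029 + 210.712 × log₂ 8 = 277.029 + 210.712 × 3 ≈ 909.166 ms.

909.2 ms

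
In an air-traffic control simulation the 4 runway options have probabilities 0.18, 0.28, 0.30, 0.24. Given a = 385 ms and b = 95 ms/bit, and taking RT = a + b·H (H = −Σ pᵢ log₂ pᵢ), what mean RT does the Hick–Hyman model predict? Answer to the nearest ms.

573 ms

H = 0.18·log₂(1/0.18) + 0.28·log₂(1/0.28) + 0.30·log₂(1/0.30) + 0.24·log₂(1/0.24) = 1.9748 bits.
RT = 385 + 95 × 1.9748 = 572.60 ms.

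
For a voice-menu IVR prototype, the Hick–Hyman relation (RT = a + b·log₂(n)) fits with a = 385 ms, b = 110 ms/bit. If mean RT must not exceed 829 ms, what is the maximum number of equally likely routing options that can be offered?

16

Information budget: (829 − 385)/110 = 4.0364 bits, so n ≤ 2^4.0364 = 16.408 → at most 16.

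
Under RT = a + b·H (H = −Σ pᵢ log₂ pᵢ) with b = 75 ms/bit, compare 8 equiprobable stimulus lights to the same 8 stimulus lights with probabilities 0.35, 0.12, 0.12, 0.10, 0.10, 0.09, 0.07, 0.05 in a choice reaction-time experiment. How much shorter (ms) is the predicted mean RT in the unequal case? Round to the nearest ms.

The RT saving is b·ΔH. Equiprobable H₀ = log₂(8) = 3.0000 bits; with the given probabilities H = 2.7259 bits.
b·(H₀ − H) = 75 × (3.0000 − 2.7259) = 20.56 ms.

21 ms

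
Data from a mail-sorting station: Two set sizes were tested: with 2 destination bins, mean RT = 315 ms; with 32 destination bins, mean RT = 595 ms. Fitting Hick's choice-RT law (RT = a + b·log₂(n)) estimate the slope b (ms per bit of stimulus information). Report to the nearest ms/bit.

The slope on a log₂ axis is (595 − 315) / (5 − 1) = 70 ms/bit.

70 ms/bit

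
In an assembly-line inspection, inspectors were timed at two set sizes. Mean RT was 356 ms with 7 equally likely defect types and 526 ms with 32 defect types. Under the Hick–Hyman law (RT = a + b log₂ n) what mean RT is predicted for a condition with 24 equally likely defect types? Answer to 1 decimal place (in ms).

493.8 ms

Solve the two-equation system in a and b:
  b = (526 − 356) / (log₂ 32 − log₂ 7) = 170 / (5 − 2.8074) = 77.532 ms/bit
  a = 356 − 77.532 × 2.8074 = 138.340 ms
Then RT(24) = 138.340 + 77.532 × log₂ 24 = 138.340 + 77.532 × 4.5850 ≈ 493.821 ms.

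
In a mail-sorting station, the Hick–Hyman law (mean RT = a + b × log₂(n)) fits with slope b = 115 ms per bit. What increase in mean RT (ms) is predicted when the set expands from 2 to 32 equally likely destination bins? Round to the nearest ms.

460 ms

Only the slope matters, since a is common to both: ΔRT = b·log₂(n₂/n₁).
log₂(32) − log₂(2) = log₂(32/2) = log₂(16) = 4.
ΔRT = 115 × 4.0000 = 460.000 ms.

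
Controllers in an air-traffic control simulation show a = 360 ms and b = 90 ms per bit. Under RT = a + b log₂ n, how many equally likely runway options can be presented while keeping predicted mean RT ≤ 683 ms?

Set 360 + 90·log₂ n ≤ 683 → log₂ n ≤ (683 − 360)/90 = 3.5889.
So n ≤ 2^3.5889 = 12.033; the largest integer n is 12.

12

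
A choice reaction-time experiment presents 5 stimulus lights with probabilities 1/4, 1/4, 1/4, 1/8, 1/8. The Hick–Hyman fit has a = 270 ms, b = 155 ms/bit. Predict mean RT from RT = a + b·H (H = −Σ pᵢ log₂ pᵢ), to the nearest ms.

H = −Σ pᵢ log₂ pᵢ = 0.25·2 + 0.25·2 + 0.25·2 + 0.125·3 + 0.125·3 = 2.250 bits.
RT = 270 + 155 × 2.250 = 618.75 ms.

619 ms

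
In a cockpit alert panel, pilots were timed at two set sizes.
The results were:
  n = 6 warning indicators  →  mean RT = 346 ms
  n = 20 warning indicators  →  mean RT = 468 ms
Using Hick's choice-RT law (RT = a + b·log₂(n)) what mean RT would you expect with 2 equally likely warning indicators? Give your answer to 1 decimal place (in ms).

234.7 ms

Solve the two-equation system in a and b:
  b = (468 − 346) / (log₂ 20 − log₂ 6) = 122 / (4.3219 − 2.5850) = 70.237 ms/bit
  a = 346 − 70.237 × 2.5850 = 164.439 ms
Then RT(2) = 164.439 + 70.237 × log₂ 2 = 164.439 + 70.237 × 1 ≈ 234.676 ms.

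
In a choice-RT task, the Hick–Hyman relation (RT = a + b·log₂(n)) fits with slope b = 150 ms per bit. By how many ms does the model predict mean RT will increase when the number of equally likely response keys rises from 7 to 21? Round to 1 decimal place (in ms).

The intercept a cancels: ΔRT = b·(log₂ n₂ − log₂ n₁) = b·log₂(n₂/n₁).
log₂(21) − log₂(7) = 4.3923 − 2.8074 = 1.5850.
ΔRT = 150 × 1.5850 = 237.744 ms.

237.7 ms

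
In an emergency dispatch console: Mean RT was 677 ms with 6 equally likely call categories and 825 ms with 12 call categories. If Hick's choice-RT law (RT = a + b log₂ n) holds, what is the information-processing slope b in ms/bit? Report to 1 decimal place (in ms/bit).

The slope on a log₂ axis is (825 − 677) / (3.5850 − 2.5850) = 148.000 ms/bit.

148.0 ms/bit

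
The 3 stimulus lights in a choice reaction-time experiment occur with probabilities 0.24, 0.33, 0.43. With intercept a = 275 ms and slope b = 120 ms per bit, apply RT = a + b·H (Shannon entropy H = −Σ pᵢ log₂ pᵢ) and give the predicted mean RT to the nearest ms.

460 ms

Entropy contributions −pᵢ log₂ pᵢ: 0.4941, 0.5278, 0.5236; sum H = 1.5455 bits.
RT = a + bH = 275 + 120·1.5455 = 460.46 ms.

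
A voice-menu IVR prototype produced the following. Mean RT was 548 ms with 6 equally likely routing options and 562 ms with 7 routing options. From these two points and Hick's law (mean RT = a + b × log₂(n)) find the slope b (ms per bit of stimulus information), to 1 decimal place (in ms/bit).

Slope: b = (562 − 548) / (log₂ 7 − log₂ 6) = 14/0.2224 = 62.952 ms/bit.

63.0 ms/bit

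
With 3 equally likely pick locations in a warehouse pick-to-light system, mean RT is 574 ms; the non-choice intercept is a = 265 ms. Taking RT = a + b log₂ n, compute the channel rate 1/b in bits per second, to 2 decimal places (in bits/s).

Choice component = 574 − 265 = 309 ms over log₂(3) = 1.5850 bits.
b = 309 / 1.5850 = 194.957 ms/bit, so 1/b = 5.129 bits/s.

5.13 bits/s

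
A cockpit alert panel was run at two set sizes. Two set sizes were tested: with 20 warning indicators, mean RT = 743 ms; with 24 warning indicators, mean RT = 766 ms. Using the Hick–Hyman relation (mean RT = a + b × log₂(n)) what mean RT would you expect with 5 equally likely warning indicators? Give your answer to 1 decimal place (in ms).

With log₂ n on the abscissa the relation is linear; from the two conditions:
  b = (766 − 743) / (log₂ 24 − log₂ 20) = 23 / (4.5850 − 4.3219) = 87.441 ms/bit
  a = 743 − 87.441 × 4.3219 = 365.086 ms
Then RT(5) = 365.086 + 87.441 × log₂ 5 = 365.086 + 87.441 × 2.3219 ≈ 568.118 ms.

568.1 ms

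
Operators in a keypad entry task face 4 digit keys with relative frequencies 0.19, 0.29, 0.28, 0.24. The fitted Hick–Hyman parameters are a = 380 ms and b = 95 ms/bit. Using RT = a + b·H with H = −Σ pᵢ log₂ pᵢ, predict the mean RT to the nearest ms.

Entropy contributions −pᵢ log₂ pᵢ: 0.4552, 0.5179, 0.5142, 0.4941; sum H = 1.9815 bits.
RT = a + bH = 380 + 95·1.9815 = 568.24 ms.

568 ms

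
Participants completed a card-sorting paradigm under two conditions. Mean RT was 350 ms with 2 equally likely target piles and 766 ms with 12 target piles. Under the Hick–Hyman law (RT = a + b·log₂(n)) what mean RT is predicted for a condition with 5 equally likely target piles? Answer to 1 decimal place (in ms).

562.7 ms

RT is linear in log₂ n, so two points fix the line:
  b = (766 − 350) / (log₂ 12 − log₂ 2) = 416 / (3.5850 − 1) = 160.931 ms/bit
  a = 350 − 160.931 × 1 = 189.069 ms
Then RT(5) = 189.069 + 160.931 × log₂ 5 = 189.069 + 160.931 × 2.3219 ≈ 562.739 ms.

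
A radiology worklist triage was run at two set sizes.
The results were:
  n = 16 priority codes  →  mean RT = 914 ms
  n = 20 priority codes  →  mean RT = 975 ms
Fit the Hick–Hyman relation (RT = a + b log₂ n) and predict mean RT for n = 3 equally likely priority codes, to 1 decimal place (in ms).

Fit slope and intercept:
  b = (975 − 914) / (log₂ 20 − log₂ 16) = 61 / (4.3219 − 4) = 189.483 ms/bit
  a = 914 − 189.483 × 4 = 156.067 ms
Then RT(3) = 156.067 + 189.483 × log₂ 3 = 156.067 + 189.483 × 1.5850 ≈ 456.391 ms.

456.4 ms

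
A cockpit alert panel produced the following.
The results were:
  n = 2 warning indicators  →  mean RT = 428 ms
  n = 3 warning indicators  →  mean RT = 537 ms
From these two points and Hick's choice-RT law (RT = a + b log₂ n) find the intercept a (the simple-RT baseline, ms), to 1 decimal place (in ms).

241.7 ms

The slope on a log₂ axis is (537 − 428) / (1.5850 − 1) = 186.337 ms/bit.
a = RT₁ − b·log₂ n₁ = 428 − 186.337 × 1 = 241.663 ms.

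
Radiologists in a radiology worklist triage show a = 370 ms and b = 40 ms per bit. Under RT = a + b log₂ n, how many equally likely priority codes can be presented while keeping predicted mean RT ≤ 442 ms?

3

40·log₂ n ≤ 442 − 370 = 72, giving log₂ n ≤ 1.8000 and n ≤ 3.482. The largest whole number is 3.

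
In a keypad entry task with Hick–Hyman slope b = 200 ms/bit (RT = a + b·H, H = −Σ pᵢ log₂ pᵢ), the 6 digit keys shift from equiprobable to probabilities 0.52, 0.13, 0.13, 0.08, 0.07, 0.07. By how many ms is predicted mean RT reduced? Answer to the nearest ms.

100 ms

The RT saving is b·ΔH. Equiprobable H₀ = log₂(6) = 2.5850 bits; with the given probabilities H = 2.0845 bits.
b·(H₀ − H) = 200 × (2.5850 − 2.0845) = 100.10 ms.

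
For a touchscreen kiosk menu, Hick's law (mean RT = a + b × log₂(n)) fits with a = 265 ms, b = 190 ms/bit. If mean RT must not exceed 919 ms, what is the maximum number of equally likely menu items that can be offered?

10

190·log₂ n ≤ 919 − 265 = 654, giving log₂ n ≤ 3.4421 and n ≤ 10.869. The largest whole number is 10.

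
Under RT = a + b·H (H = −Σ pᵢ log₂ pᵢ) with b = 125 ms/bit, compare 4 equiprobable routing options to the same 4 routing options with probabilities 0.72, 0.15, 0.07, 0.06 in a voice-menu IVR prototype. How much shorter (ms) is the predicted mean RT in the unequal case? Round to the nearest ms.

92 ms

The RT saving is b·ΔH. Equiprobable H₀ = log₂(4) = 2.0000 bits; with the given probabilities H = 1.2639 bits.
b·(H₀ − H) = 125 × (2.0000 − 1.2639) = 92.02 ms.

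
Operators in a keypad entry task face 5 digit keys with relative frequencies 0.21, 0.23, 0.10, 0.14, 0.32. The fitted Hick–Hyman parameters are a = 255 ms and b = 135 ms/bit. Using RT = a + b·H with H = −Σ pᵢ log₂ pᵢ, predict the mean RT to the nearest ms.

554 ms

Entropy contributions −pᵢ log₂ pᵢ: 0.4728, 0.4877, 0.3322, 0.3971, 0.5260; sum H = 2.2158 bits.
RT = a + bH = 255 + 135·2.2158 = 554.14 ms.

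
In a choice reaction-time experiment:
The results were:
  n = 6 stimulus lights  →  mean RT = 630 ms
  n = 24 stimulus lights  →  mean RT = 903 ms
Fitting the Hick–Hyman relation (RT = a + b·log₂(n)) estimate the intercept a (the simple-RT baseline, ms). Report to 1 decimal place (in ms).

Slope: b = (903 − 630) / (log₂ 24 − log₂ 6) = 273/2.0000 = 136.500 ms/bit.
Intercept: a = 630 − 136.500·log₂(6) = 277.153 ms.

277.2 ms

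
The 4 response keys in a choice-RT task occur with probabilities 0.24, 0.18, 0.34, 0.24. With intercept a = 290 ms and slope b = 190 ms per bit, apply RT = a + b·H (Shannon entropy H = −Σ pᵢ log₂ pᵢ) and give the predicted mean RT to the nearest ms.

663 ms

Entropy contributions −pᵢ log₂ pᵢ: 0.4941, 0.4453, 0.5292, 0.4941; sum H = 1.9628 bits.
RT = a + bH = 290 + 190·1.9628 = 662.92 ms.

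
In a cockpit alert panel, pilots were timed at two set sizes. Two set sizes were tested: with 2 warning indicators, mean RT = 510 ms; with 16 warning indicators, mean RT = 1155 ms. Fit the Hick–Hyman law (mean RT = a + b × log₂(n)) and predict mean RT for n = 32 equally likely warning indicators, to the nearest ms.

Solve the two-equation system in a and b:
  b = (1155 − 510) / (log₂ 16 − log₂ 2) = 645 / (4 − 1) = 215 ms/bit
  a = 510 − 215 × 1 = 295 ms
Then RT(32) = 295 + 215 × log₂ 32 = 295 + 215 × 5 ≈ 1370.000 ms.

1370 ms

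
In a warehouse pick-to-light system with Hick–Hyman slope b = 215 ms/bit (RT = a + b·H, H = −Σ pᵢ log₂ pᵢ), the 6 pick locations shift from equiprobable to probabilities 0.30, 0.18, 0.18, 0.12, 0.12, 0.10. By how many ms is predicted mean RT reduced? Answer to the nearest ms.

23 ms

Equiprobable entropy H₀ = log₂ 6 = 2.5850 bits.
Skewed entropy H = −Σ pᵢ log₂ pᵢ = 2.4780 bits.
ΔRT = b·(H₀ − H) = 215 × 0.1069 = 22.99 ms.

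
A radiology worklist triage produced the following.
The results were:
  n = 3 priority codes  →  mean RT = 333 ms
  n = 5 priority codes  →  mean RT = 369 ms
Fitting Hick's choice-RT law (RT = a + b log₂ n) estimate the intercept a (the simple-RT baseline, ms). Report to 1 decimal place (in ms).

b = (RT₂ − RT₁)/(log₂ n₂ − log₂ n₁) = (369 − 333)/(2.3219 − 1.5850) = 48.849 ms/bit.
a = RT₁ − b·log₂ n₁ = 333 − 48.849 × 1.5850 = 255.576 ms.

255.6 ms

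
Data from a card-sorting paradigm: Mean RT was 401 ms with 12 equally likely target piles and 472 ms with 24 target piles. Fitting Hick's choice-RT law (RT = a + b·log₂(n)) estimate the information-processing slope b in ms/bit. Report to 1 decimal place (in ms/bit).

71.0 ms/bit

Slope: b = (472 − 401) / (log₂ 24 − log₂ 12) = 71/1.0000 = 71.000 ms/bit.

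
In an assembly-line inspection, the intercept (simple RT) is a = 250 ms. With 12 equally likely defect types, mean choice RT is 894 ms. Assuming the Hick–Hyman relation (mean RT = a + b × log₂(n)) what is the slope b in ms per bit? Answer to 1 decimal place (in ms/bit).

179.6 ms/bit

12 alternatives carry log₂ 12 = 3.5850 bits; the choice cost is 894 − 250 = 644 ms, so b = 644/3.5850 = 179.639 ms/bit.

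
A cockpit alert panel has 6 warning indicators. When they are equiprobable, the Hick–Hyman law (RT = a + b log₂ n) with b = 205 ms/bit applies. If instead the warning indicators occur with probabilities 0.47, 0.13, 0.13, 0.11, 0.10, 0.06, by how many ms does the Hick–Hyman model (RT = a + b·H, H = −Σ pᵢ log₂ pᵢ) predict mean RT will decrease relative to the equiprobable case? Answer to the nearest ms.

Equiprobable entropy H₀ = log₂ 6 = 2.5850 bits.
Skewed entropy H = −Σ pᵢ log₂ pᵢ = 2.2033 bits.
ΔRT = b·(H₀ − H) = 205 × 0.3817 = 78.25 ms.

78 ms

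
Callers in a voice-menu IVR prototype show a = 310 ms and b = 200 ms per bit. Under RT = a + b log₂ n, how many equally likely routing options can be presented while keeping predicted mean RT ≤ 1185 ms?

Information budget: (1185 − 310)/200 = 4.3750 bits, so n ≤ 2^4.3750 = 20.749 → at most 20.

20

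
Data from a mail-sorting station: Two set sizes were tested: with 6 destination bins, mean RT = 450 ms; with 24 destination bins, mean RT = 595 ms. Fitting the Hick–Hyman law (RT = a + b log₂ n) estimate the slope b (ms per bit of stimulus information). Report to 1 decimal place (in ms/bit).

72.5 ms/bit

The slope on a log₂ axis is (595 − 450) / (4.5850 − 2.5850) = 72.500 ms/bit.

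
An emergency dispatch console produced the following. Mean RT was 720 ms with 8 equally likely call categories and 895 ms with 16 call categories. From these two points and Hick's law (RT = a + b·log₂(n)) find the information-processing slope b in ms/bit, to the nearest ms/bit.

The slope on a log₂ axis is (895 − 720) / (4 − 3) = 175 ms/bit.

175 ms/bit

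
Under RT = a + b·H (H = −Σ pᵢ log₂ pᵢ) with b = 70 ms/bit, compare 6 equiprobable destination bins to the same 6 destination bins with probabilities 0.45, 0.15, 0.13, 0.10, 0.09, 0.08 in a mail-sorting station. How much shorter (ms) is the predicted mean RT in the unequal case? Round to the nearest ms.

Equiprobable entropy H₀ = log₂ 6 = 2.5850 bits.
Skewed entropy H = −Σ pᵢ log₂ pᵢ = 2.2479 bits.
ΔRT = b·(H₀ − H) = 70 × 0.3370 = 23.59 ms.

24 ms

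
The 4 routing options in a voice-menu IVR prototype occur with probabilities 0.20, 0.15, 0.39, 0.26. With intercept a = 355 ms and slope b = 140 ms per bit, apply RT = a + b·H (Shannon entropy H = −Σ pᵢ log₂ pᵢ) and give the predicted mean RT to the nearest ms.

622 ms

H = 0.20·log₂(1/0.20) + 0.15·log₂(1/0.15) + 0.39·log₂(1/0.39) + 0.26·log₂(1/0.26) = 1.9100 bits.
RT = 355 + 140 × 1.9100 = 622.40 ms.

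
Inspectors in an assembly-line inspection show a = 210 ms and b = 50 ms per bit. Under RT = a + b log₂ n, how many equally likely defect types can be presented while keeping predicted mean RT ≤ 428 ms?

Set 210 + 50·log₂ n ≤ 428 → log₂ n ≤ (428 − 210)/50 = 4.3600.
So n ≤ 2^4.3600 = 20.535; the largest integer n is 20.

20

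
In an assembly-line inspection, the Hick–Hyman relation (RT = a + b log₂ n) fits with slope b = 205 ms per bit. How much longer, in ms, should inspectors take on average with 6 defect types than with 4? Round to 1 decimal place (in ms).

The intercept a cancels: ΔRT = b·(log₂ n₂ − log₂ n₁) = b·log₂(n₂/n₁).
log₂(6) − log₂(4) = 2.5850 − 2 = 0.5850.
ΔRT = 205 × 0.5850 = 119.917 ms.

119.9 ms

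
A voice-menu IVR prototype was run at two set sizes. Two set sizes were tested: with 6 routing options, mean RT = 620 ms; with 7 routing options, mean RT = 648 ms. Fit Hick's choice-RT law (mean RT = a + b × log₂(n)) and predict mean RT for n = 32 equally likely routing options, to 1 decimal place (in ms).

924.1 ms

RT is linear in log₂ n, so two points fix the line:
  b = (648 − 620) / (log₂ 7 − log₂ 6) = 28 / (2.8074 − 2.5850) = 125.904 ms/bit
  a = 620 − 125.904 × 2.5850 = 294.544 ms
Then RT(32) = 294.544 + 125.904 × log₂ 32 = 294.544 + 125.904 × 5 ≈ 924.062 ms.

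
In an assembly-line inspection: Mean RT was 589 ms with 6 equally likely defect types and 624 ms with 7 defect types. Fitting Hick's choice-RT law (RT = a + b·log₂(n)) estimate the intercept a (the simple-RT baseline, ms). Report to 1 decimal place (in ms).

Slope: b = (624 − 589) / (log₂ 7 − log₂ 6) = 35/0.2224 = 157.379 ms/bit.
Intercept: a = 589 − 157.379·log₂(6) = 182.180 ms.

182.2 ms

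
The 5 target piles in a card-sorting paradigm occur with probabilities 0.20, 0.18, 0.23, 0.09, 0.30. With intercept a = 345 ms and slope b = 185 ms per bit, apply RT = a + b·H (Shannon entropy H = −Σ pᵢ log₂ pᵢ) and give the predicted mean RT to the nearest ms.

H = 0.20·log₂(1/0.20) + 0.18·log₂(1/0.18) + 0.23·log₂(1/0.23) + 0.09·log₂(1/0.09) + 0.30·log₂(1/0.30) = 2.2311 bits.
RT = 345 + 185 × 2.2311 = 757.75 ms.

758 ms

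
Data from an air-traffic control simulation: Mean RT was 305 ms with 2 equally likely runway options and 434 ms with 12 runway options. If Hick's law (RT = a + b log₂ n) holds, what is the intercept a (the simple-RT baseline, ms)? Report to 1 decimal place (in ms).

255.1 ms

The slope on a log₂ axis is (434 − 305) / (3.5850 − 1) = 49.904 ms/bit.
Intercept: a = 305 − 49.904·log₂(2) = 255.096 ms.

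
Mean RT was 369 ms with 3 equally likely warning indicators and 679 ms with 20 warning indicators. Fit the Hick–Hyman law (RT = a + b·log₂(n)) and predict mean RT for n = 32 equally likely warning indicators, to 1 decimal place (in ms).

755.8 ms

Fit slope and intercept:
  b = (679 − 369) / (log₂ 20 − log₂ 3) = 310 / (4.3219 − 1.5850) = 113.264 ms/bit
  a = 369 − 113.264 × 1.5850 = 189.481 ms
Then RT(32) = 189.481 + 113.264 × log₂ 32 = 189.481 + 113.264 × 5 ≈ 755.801 ms.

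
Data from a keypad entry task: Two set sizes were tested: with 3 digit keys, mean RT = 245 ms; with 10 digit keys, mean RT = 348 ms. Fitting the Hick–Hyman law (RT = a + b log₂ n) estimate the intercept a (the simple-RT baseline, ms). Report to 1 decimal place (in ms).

Slope: b = (348 − 245) / (log₂ 10 − log₂ 3) = 103/1.7370 = 59.299 ms/bit.
a = RT₁ − b·log₂ n₁ = 245 − 59.299 × 1.5850 = 151.014 ms.

151.0 ms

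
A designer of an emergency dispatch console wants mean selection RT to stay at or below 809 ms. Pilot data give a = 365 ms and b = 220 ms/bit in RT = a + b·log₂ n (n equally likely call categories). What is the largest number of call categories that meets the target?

4

Set 365 + 220·log₂ n ≤ 809 → log₂ n ≤ (809 − 365)/220 = 2.0182.
So n ≤ 2^2.0182 = 4.051; the largest integer n is 4.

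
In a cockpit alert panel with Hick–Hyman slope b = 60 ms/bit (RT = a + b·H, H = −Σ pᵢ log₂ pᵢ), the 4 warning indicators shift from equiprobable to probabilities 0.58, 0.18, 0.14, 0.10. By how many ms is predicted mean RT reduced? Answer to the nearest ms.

Equiprobable entropy H₀ = log₂ 4 = 2.0000 bits.
Skewed entropy H = −Σ pᵢ log₂ pᵢ = 1.6304 bits.
ΔRT = b·(H₀ − H) = 60 × 0.3696 = 22.17 ms.

22 ms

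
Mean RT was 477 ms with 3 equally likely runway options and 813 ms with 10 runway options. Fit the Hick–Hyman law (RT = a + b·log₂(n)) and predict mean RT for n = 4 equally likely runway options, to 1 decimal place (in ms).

With log₂ n on the abscissa the relation is linear; from the two conditions:
  b = (813 − 477) / (log₂ 10 − log₂ 3) = 336 / (3.3219 − 1.5850) = 193.441 ms/bit
  a = 477 − 193.441 × 1.5850 = 170.404 ms
Then RT(4) = 170.404 + 193.441 × log₂ 4 = 170.404 + 193.441 × 2 ≈ 557.285 ms.

557.3 ms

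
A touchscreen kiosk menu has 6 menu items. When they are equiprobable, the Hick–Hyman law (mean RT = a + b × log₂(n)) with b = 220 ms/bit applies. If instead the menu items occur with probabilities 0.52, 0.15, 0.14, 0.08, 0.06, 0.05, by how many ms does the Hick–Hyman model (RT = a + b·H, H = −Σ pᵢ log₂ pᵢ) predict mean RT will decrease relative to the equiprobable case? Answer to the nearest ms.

118 ms

The RT saving is b·ΔH. Equiprobable H₀ = log₂(6) = 2.5850 bits; with the given probabilities H = 2.0494 bits.
b·(H₀ − H) = 220 × (2.5850 − 2.0494) = 117.83 ms.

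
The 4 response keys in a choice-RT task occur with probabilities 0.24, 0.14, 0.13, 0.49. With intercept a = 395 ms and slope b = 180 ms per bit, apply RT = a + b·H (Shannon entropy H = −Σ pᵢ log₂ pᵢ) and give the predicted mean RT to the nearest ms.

715 ms

H = 0.24·log₂(1/0.24) + 0.14·log₂(1/0.14) + 0.13·log₂(1/0.13) + 0.49·log₂(1/0.49) = 1.7782 bits.
RT = 395 + 180 × 1.7782 = 715.07 ms.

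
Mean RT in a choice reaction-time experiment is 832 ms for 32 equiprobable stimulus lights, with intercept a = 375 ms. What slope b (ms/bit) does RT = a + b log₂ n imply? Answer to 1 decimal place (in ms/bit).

log₂(32) = 5 bits.
b = (RT − a)/log₂ n = (832 − 375) / 5 = 91.400 ms/bit.

91.4 ms/bit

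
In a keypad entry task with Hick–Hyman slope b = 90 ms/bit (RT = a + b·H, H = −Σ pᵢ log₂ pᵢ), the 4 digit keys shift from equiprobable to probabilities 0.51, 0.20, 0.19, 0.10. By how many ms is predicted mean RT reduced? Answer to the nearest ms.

23 ms

Equiprobable entropy H₀ = log₂ 4 = 2.0000 bits.
Skewed entropy H = −Σ pᵢ log₂ pᵢ = 1.7472 bits.
ΔRT = b·(H₀ − H) = 90 × 0.2528 = 22.75 ms.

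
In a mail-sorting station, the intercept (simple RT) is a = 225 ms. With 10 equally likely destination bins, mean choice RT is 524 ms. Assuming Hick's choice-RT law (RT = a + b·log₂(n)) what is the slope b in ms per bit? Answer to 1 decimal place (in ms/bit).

10 alternatives carry log₂ 10 = 3.3219 bits; the choice cost is 524 − 225 = 299 ms, so b = 299/3.3219 = 90.008 ms/bit.

90.0 ms/bit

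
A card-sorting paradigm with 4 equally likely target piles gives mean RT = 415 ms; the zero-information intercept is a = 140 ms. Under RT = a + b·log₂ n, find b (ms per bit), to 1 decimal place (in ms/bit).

137.5 ms/bit

log₂(4) = 2 bits.
b = (RT − a)/log₂ n = (415 − 140) / 2 = 137.500 ms/bit.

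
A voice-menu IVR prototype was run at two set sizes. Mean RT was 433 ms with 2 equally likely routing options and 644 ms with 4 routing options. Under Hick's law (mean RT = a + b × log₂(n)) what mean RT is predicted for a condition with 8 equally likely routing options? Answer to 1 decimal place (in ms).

855.0 ms

RT is linear in log₂ n, so two points fix the line:
  b = (644 − 433) / (log₂ 4 − log₂ 2) = 211 / (2 − 1) = 211.000 ms/bit
  a = 433 − 211.000 × 1 = 222.000 ms
Then RT(8) = 222.000 + 211.000 × log₂ 8 = 222.000 + 211.000 × 3 ≈ 855.000 ms.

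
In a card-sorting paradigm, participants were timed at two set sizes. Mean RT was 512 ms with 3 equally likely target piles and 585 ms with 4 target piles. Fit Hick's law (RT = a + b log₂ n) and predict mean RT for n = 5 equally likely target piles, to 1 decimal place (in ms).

With log₂ n on the abscissa the relation is linear; from the two conditions:
  b = (585 − 512) / (log₂ 4 − log₂ 3) = 73 / (2 − 1.5850) = 175.888 ms/bit
  a = 512 − 175.888 × 1.5850 = 233.225 ms
Then RT(5) = 233.225 + 175.888 × log₂ 5 = 233.225 + 175.888 × 2.3219 ≈ 641.623 ms.

641.6 ms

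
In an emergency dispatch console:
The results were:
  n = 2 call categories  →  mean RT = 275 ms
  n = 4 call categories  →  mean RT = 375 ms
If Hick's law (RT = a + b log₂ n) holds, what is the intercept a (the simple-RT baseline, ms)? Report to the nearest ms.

Slope: b = (375 − 275) / (log₂ 4 − log₂ 2) = 100/1.0000 = 100 ms/bit.
a = RT₁ − b·log₂ n₁ = 275 − 100 × 1 = 175.000 ms.

175 ms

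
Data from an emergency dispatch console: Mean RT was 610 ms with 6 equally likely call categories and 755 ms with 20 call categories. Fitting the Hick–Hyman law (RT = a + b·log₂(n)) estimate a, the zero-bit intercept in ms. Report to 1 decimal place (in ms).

394.2 ms

b = (RT₂ − RT₁)/(log₂ n₂ − log₂ n₁) = (755 − 610)/(4.3219 − 2.5850) = 83.479 ms/bit.
Intercept: a = 610 − 83.479·log₂(6) = 394.210 ms.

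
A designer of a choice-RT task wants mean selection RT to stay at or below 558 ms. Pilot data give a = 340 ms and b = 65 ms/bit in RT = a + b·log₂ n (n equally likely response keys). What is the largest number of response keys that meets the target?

10

Information budget: (558 − 340)/65 = 3.3538 bits, so n ≤ 2^3.3538 = 10.224 → at most 10.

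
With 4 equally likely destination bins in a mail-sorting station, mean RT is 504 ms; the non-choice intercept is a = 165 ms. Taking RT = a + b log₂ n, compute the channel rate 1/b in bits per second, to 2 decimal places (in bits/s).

Choice component = 504 − 165 = 339 ms over log₂(4) = 2 bits.
b = 339 / 2 = 169.500 ms/bit, so 1/b = 5.900 bits/s.

5.90 bits/s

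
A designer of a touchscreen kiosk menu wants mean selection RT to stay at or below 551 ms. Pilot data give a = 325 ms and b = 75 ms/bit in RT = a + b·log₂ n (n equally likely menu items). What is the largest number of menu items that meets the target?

8

75·log₂ n ≤ 551 − 325 = 226, giving log₂ n ≤ 3.0133 and n ≤ 8.074. The largest whole number is 8.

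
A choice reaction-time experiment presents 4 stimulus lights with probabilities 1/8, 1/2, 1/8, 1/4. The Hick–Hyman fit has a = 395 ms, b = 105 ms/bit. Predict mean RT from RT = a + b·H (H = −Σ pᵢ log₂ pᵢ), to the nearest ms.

579 ms

H = −Σ pᵢ log₂ pᵢ = 0.125·3 + 0.5·1 + 0.125·3 + 0.25·2 = 1.750 bits.
RT = 395 + 105 × 1.750 = 578.75 ms.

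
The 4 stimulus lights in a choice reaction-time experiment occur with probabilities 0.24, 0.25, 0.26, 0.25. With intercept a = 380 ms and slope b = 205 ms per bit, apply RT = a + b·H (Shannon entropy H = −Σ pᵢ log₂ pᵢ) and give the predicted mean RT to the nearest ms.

Entropy contributions −pᵢ log₂ pᵢ: 0.4941, 0.5000, 0.5053, 0.5000; sum H = 1.9994 bits.
RT = a + bH = 380 + 205·1.9994 = 789.88 ms.

790 ms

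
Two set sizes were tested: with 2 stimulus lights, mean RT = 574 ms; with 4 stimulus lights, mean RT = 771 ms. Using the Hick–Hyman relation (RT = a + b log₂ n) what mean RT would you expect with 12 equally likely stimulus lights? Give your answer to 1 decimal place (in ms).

1083.2 ms

With log₂ n on the abscissa the relation is linear; from the two conditions:
  b = (771 − 574) / (log₂ 4 − log₂ 2) = 197 / (2 − 1) = 197.000 ms/bit
  a = 574 − 197.000 × 1 = 377.000 ms
Then RT(12) = 377.000 + 197.000 × log₂ 12 = 377.000 + 197.000 × 3.5850 ≈ 1083.238 ms.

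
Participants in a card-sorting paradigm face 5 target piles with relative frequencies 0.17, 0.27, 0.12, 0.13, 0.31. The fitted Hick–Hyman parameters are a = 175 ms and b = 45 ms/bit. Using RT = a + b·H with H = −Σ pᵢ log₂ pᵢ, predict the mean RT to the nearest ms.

275 ms

Entropy contributions −pᵢ log₂ pᵢ: 0.4346, 0.5100, 0.3671, 0.3826, 0.5238; sum H = 2.2181 bits.
RT = a + bH = 175 + 45·2.2181 = 274.82 ms.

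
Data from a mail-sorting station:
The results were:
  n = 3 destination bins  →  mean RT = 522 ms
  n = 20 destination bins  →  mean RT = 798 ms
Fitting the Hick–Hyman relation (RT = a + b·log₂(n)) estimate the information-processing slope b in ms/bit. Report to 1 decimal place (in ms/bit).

Slope: b = (798 − 522) / (log₂ 20 − log₂ 3) = 276/2.7370 = 100.842 ms/bit.

100.8 ms/bit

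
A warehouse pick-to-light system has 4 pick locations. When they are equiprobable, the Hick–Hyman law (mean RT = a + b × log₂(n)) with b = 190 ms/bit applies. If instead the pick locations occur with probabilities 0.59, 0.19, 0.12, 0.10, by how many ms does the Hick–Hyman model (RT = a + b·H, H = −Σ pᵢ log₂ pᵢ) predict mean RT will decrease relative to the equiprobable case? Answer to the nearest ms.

75 ms

The RT saving is b·ΔH. Equiprobable H₀ = log₂(4) = 2.0000 bits; with the given probabilities H = 1.6036 bits.
b·(H₀ − H) = 190 × (2.0000 − 1.6036) = 75.32 ms.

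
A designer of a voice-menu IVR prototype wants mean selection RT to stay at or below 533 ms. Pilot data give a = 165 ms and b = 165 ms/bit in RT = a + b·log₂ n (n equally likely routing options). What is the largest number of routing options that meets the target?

165·log₂ n ≤ 533 − 165 = 368, giving log₂ n ≤ 2.2303 and n ≤ 4.692. The largest whole number is 4.

4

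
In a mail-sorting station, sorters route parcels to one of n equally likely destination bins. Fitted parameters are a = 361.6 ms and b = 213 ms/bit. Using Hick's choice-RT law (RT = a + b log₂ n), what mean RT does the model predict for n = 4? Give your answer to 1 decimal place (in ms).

787.6 ms

log₂(4) = 2 bits, so RT = 361.6 + 213 × 2 ≈ 787.600 ms.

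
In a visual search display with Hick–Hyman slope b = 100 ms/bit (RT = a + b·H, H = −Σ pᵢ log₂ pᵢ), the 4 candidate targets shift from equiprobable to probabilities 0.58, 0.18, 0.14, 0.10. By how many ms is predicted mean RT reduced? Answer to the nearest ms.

Equiprobable entropy H₀ = log₂ 4 = 2.0000 bits.
Skewed entropy H = −Σ pᵢ log₂ pᵢ = 1.6304 bits.
ΔRT = b·(H₀ − H) = 100 × 0.3696 = 36.96 ms.

37 ms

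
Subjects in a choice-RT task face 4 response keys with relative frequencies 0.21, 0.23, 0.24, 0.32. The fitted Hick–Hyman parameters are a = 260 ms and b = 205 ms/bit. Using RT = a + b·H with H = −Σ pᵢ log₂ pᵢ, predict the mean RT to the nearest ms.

H = 0.21·log₂(1/0.21) + 0.23·log₂(1/0.23) + 0.24·log₂(1/0.24) + 0.32·log₂(1/0.32) = 1.9807 bits.
RT = 260 + 205 × 1.9807 = 666.04 ms.

666 ms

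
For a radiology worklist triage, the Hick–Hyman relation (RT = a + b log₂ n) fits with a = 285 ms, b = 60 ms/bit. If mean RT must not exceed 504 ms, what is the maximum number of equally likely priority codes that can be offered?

12

Information budget: (504 − 285)/60 = 3.6500 bits, so n ≤ 2^3.6500 = 12.553 → at most 12.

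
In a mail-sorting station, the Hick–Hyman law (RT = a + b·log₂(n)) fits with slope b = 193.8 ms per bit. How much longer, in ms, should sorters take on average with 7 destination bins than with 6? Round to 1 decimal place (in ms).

The intercept a cancels: ΔRT = b·(log₂ n₂ − log₂ n₁) = b·log₂(n₂/n₁).
log₂(7) − log₂(6) = 2.8074 − 2.5850 = 0.2224.
ΔRT = 193.8 × 0.2224 = 43.100 ms.

43.1 ms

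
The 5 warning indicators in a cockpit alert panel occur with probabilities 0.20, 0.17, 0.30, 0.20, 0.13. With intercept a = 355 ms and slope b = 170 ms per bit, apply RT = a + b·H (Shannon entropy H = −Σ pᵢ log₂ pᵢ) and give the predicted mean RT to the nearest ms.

740 ms

H = 0.20·log₂(1/0.20) + 0.17·log₂(1/0.17) + 0.30·log₂(1/0.30) + 0.20·log₂(1/0.20) + 0.13·log₂(1/0.13) = 2.2671 bits.
RT = 355 + 170 × 2.2671 = 740.41 ms.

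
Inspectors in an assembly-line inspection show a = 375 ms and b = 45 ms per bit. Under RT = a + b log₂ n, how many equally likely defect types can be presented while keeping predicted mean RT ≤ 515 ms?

Set 375 + 45·log₂ n ≤ 515 → log₂ n ≤ (515 − 375)/45 = 3.1111.
So n ≤ 2^3.1111 = 8.640; the largest integer n is 8.

8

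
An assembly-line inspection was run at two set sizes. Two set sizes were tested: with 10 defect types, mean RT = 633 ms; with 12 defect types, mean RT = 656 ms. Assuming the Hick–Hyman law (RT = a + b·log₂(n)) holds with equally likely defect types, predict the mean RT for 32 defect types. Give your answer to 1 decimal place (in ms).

779.7 ms

Fit slope and intercept:
  b = (656 − 633) / (log₂ 12 − log₂ 10) = 23 / (3.5850 − 3.3219) = 87.441 ms/bit
  a = 633 − 87.441 × 3.3219 = 342.527 ms
Then RT(32) = 342.527 + 87.441 × log₂ 32 = 342.527 + 87.441 × 5 ≈ 779.732 ms.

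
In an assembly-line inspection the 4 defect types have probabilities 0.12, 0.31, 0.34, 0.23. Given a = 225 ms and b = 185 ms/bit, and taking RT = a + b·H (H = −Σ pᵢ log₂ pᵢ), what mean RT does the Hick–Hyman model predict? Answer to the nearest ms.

578 ms

H = 0.12·log₂(1/0.12) + 0.31·log₂(1/0.31) + 0.34·log₂(1/0.34) + 0.23·log₂(1/0.23) = 1.9077 bits.
RT = 225 + 185 × 1.9077 = 577.93 ms.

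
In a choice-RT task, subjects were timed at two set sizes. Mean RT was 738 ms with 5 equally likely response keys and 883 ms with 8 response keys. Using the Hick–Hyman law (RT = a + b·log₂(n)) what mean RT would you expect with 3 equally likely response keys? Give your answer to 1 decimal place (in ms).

With log₂ n on the abscissa the relation is linear; from the two conditions:
  b = (883 − 738) / (log₂ 8 − log₂ 5) = 145 / (3 − 2.3219) = 213.842 ms/bit
  a = 738 − 213.842 × 2.3219 = 241.475 ms
Then RT(3) = 241.475 + 213.842 × log₂ 3 = 241.475 + 213.842 × 1.5850 ≈ 580.406 ms.

580.4 ms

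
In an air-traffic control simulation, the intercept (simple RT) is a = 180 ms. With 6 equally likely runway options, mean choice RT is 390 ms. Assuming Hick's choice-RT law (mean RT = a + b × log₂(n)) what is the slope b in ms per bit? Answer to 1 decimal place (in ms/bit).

81.2 ms/bit

6 alternatives carry log₂ 6 = 2.5850 bits; the choice cost is 390 − 180 = 210 ms, so b = 210/2.5850 = 81.239 ms/bit.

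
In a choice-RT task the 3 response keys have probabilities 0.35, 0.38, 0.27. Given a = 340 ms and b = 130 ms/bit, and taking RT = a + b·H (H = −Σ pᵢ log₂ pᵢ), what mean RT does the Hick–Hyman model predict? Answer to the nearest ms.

Entropy contributions −pᵢ log₂ pᵢ: 0.5301, 0.5305, 0.5100; sum H = 1.5706 bits.
RT = a + bH = 340 + 130·1.5706 = 544.17 ms.

544 ms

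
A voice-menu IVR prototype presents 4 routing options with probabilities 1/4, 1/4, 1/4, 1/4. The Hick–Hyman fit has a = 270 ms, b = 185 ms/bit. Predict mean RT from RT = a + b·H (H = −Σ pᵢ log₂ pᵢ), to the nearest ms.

640 ms

H = −Σ pᵢ log₂ pᵢ = 0.25·2 + 0.25·2 + 0.25·2 + 0.25·2 = 2.000 bits.
RT = 270 + 185 × 2.000 = 640.00 ms.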